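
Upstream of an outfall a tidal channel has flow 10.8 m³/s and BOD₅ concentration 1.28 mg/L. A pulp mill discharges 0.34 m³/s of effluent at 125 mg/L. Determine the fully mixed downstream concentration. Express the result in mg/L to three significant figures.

5.06 mg/L

Flow-weighted mixing gives C = (0.34·125 + 10.8·1.28) / (0.34 + 10.8) = 56.32/11.14 = 5.056 mg/L.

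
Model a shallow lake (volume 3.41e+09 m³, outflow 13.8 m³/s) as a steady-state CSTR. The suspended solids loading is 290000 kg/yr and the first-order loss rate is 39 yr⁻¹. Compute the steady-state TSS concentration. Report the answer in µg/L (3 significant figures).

2.17 µg/L

Outflow Q = 13.8 m³/s × 3.156e+07 s/yr = 4.355e+08 m³/yr.
Steady-state CSTR mass balance: W = Q·C + k·V·C, so C = W/(Q + kV).
Q + kV = 4.355e+08 + 39·3.41e+09 = 1.334e+11 m³/yr.
C = 290000/1.334e+11 = 2.173e-06 kg/m³ = 0.002173 mg/L = 2.173 µg/L.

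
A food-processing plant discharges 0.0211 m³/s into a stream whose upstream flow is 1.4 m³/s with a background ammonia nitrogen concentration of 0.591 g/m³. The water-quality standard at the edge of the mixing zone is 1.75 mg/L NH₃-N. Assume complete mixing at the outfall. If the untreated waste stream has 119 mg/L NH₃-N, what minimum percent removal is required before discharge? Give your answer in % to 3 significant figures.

33.9 %

Mass balance: 1.75·1.421 = 0.0211·Cₑ + 1.4·0.591.
Cₑ = (2.487 − 0.8274) / 0.0211 = 78.65 mg/L.
Required removal = 1 − 78.65/119 = 33.91 %.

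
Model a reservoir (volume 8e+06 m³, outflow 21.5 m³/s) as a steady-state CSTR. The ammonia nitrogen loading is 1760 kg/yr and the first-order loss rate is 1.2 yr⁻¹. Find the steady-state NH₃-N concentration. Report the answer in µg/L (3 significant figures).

Outflow Q = 21.5 m³/s × 3.156e+07 s/yr = 6.785e+08 m³/yr.
Steady-state CSTR mass balance: W = Q·C + k·V·C, so C = W/(Q + kV).
Q + kV = 6.785e+08 + 1.2·8e+06 = 6.881e+08 m³/yr.
C = 1760/6.881e+08 = 2.558e-06 kg/m³ = 0.002558 mg/L = 2.558 µg/L.

2.56 µg/L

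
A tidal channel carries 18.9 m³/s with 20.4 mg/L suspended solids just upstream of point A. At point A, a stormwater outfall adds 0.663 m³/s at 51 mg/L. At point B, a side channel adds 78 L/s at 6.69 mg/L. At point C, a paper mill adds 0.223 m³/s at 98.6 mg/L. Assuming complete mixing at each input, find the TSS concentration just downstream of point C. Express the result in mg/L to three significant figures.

22.2 mg/L

After input A: C = (18.9·20.4 + 0.663·51) / 19.56 = 21.44 mg/L.
78 L/s = 0.078 m³/s.
After input B: C = (19.56·21.44 + 0.078·6.69) / 19.64 = 21.38 mg/L.
After input C: C = (19.64·21.38 + 0.223·98.6) / 19.86 = 22.25 mg/L.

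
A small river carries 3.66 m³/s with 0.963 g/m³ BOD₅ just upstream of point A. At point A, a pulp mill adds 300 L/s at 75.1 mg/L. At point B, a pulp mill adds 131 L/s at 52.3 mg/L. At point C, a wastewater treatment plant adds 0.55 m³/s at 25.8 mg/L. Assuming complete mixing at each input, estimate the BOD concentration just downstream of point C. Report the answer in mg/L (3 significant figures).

300 L/s = 0.3 m³/s.
After input A: C = (3.66·0.963 + 0.3·75.1) / 3.96 = 6.579 mg/L.
131 L/s = 0.131 m³/s.
After input B: C = (3.96·6.579 + 0.131·52.3) / 4.091 = 8.043 mg/L.
After input C: C = (4.091·8.043 + 0.55·25.8) / 4.641 = 10.15 mg/L.

10.1 mg/L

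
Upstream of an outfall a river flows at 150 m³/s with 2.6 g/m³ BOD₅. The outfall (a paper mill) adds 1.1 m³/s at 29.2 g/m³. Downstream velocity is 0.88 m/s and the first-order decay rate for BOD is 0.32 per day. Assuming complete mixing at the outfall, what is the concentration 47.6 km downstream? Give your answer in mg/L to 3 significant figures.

2.29 mg/L

After complete mixing, C₀ = (1.1·29.2 + 150·2.6) / 151.1 = 2.794 mg/L.
Travel time t = 4.76e+04 m / 0.88 m/s = 5.409e+04 s = 0.6261 d.
C = 2.794·exp(−0.32·0.6261) = 2.794·0.8185 = 2.286 mg/L.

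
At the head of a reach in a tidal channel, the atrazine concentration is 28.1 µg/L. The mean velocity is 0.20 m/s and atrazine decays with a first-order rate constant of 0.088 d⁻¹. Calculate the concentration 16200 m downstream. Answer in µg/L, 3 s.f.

Travel time t = 16200 m / 0.20 m/s = 1.62e+04/0.20 = 8.1e+04 s = 0.9375 d.
First-order decay: C = 28.1·exp(−0.088·0.9375) = 28.1·0.9208 = 25.87 µg/L.

25.9 µg/L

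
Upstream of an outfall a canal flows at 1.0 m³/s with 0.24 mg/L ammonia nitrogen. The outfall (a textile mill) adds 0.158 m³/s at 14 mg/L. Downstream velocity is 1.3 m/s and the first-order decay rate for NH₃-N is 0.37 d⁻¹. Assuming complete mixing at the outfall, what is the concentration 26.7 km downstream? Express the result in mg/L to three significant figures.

1.94 mg/L

After complete mixing, C₀ = (0.158·14 + 1·0.24) / 1.158 = 2.117 mg/L.
Travel time t = 2.67e+04 m / 1.3 m/s = 2.054e+04 s = 0.2377 d.
C = 2.117·exp(−0.37·0.2377) = 2.117·0.9158 = 1.939 mg/L.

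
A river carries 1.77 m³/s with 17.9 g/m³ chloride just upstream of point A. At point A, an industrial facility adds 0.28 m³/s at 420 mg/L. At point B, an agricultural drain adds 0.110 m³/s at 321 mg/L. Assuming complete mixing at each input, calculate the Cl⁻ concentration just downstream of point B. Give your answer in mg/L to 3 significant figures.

85.5 mg/L

After input A: C = (1.77·17.9 + 0.28·420) / 2.05 = 72.82 mg/L.
After input B: C = (2.05·72.82 + 0.11·321) / 2.16 = 85.46 mg/L.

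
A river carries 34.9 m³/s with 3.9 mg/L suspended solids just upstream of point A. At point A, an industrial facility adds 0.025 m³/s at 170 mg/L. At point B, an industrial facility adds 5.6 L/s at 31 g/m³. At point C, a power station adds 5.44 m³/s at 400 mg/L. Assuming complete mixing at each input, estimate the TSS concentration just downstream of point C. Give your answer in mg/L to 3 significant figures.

57.4 mg/L

After input A: C = (34.9·3.9 + 0.025·170) / 34.92 = 4.019 mg/L.
5.6 L/s = 0.0056 m³/s.
After input B: C = (34.92·4.019 + 0.0056·31) / 34.93 = 4.023 mg/L.
After input C: C = (34.93·4.023 + 5.44·400) / 40.37 = 57.38 mg/L.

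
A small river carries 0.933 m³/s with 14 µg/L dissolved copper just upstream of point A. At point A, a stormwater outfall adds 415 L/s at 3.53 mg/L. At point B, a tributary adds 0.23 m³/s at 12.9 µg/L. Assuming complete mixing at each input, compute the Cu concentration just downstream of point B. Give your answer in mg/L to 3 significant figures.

0.939 mg/L

14 µg/L = 0.014 mg/L.
415 L/s = 0.415 m³/s.
After input A: C = (0.933·0.014 + 0.415·3.53) / 1.348 = 1.096 mg/L.
12.9 µg/L = 0.0129 mg/L.
After input B: C = (1.348·1.096 + 0.23·0.0129) / 1.578 = 0.9385 mg/L.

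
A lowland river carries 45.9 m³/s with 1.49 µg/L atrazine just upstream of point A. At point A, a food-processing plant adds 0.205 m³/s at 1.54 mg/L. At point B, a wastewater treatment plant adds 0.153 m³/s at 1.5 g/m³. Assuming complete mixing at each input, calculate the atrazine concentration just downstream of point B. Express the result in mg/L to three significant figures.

1.49 µg/L = 0.00149 mg/L.
After input A: C = (45.9·0.00149 + 0.205·1.54) / 46.1 = 0.008331 mg/L.
After input B: C = (46.1·0.008331 + 0.153·1.5) / 46.26 = 0.01326 mg/L.

0.0133 mg/L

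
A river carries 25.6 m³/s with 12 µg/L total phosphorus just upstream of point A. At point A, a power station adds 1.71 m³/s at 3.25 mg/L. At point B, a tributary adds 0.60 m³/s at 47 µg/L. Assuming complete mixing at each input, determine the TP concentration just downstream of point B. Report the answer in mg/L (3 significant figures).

0.211 mg/L

12 µg/L = 0.012 mg/L.
After input A: C = (25.6·0.012 + 1.71·3.25) / 27.31 = 0.2147 mg/L.
47 µg/L = 0.047 mg/L.
After input B: C = (27.31·0.2147 + 0.6·0.047) / 27.91 = 0.2111 mg/L.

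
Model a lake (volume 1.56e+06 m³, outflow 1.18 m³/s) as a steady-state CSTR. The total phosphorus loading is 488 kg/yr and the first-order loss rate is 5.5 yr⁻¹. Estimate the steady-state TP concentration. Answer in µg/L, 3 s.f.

Outflow Q = 1.18 m³/s × 3.156e+07 s/yr = 3.724e+07 m³/yr.
Steady-state CSTR mass balance: W = Q·C + k·V·C, so C = W/(Q + kV).
Q + kV = 3.724e+07 + 5.5·1.56e+06 = 4.582e+07 m³/yr.
C = 488/4.582e+07 = 1.065e-05 kg/m³ = 0.01065 mg/L = 10.65 µg/L.

10.7 µg/L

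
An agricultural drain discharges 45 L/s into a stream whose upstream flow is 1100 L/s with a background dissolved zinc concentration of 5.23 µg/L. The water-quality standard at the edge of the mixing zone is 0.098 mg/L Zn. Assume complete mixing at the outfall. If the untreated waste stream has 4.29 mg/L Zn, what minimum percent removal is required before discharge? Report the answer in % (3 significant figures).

44.9 %

45 L/s = 0.045 m³/s.
1100 L/s = 1.1 m³/s.
5.23 µg/L = 0.00523 mg/L.
Mass balance: 0.098·1.145 = 0.045·Cₑ + 1.1·0.00523.
Cₑ = (0.1122 − 0.005753) / 0.045 = 2.366 mg/L.
Required removal = 1 − 2.366/4.29 = 44.86 %.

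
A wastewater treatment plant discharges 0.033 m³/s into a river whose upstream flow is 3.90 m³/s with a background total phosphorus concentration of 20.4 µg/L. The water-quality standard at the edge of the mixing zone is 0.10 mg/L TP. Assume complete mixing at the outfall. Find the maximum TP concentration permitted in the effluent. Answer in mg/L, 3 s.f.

9.51 mg/L

20.4 µg/L = 0.0204 mg/L.
Mass balance: 0.1·3.933 = 0.033·Cₑ + 3.9·0.0204.
Cₑ = (0.3933 − 0.07956) / 0.033 = 9.507 mg/L.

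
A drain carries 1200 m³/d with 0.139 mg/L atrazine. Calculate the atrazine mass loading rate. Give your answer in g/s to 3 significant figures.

1200 m³/d = 0.01389 m³/s.
Mass flux = Q·C = 0.01389 m³/s × 0.139 g/m³ = 0.001931 g/s.

0.00193 g/s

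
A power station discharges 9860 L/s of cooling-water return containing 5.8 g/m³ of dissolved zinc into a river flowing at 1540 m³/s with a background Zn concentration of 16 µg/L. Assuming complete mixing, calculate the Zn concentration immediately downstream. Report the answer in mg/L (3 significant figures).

9860 L/s = 9.86 m³/s.
16 µg/L = 0.016 mg/L.
Flow-weighted mixing gives C = (9.86·5.8 + 1540·0.016) / (9.86 + 1540) = 81.83/1550 = 0.0528 mg/L.

0.0528 mg/L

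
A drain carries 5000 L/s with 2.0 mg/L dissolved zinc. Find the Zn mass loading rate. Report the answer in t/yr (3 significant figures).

316 t/yr

5000 L/s = 5 m³/s.
Mass flux = Q·C = 5 m³/s × 2 g/m³ = 10 g/s.
= 10 g/s × 31.56 = 315.6 t/yr.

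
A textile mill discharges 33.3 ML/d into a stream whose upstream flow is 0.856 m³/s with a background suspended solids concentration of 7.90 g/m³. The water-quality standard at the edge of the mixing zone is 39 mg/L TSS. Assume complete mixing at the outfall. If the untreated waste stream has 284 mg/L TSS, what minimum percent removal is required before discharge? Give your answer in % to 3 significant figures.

61.9 %

33.3 ML/d = 0.3854 m³/s.
Mass balance: 39·1.241 = 0.3854·Cₑ + 0.856·7.9.
Cₑ = (48.42 − 6.762) / 0.3854 = 108.1 mg/L.
Required removal = 1 − 108.1/284 = 61.95 %.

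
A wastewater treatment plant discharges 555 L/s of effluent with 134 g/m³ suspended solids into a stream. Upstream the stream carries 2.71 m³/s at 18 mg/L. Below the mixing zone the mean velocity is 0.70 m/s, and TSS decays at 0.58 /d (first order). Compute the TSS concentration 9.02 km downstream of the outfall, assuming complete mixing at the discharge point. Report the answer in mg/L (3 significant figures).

555 L/s = 0.555 m³/s.
After complete mixing, C₀ = (0.555·134 + 2.71·18) / 3.265 = 37.72 mg/L.
Travel time t = 9020 m / 0.70 m/s = 1.289e+04 s = 0.1491 d.
C = 37.72·exp(−0.58·0.1491) = 37.72·0.9171 = 34.59 mg/L.

34.6 mg/L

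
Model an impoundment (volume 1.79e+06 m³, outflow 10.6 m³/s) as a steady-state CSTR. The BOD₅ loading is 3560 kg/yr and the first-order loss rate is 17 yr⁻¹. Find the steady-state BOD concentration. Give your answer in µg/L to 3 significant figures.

9.76 µg/L

Outflow Q = 10.6 m³/s × 3.156e+07 s/yr = 3.345e+08 m³/yr.
Steady-state CSTR mass balance: W = Q·C + k·V·C, so C = W/(Q + kV).
Q + kV = 3.345e+08 + 17·1.79e+06 = 3.649e+08 m³/yr.
C = 3560/3.649e+08 = 9.755e-06 kg/m³ = 0.009755 mg/L = 9.755 µg/L.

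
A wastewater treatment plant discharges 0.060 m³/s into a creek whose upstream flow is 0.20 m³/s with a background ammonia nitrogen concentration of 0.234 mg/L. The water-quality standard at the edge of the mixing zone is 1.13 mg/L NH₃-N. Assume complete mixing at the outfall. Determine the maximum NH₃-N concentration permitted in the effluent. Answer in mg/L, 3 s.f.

Mass balance: 1.13·0.26 = 0.06·Cₑ + 0.2·0.234.
Cₑ = (0.2938 − 0.0468) / 0.06 = 4.117 mg/L.

4.12 mg/L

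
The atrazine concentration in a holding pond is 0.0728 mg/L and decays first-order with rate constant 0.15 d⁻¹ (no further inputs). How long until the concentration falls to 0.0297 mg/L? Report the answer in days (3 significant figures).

5.98 d

t = ln(C₀/C)/k = ln(0.0728/0.0297)/0.15 = 0.8966/0.15 = 5.977 d.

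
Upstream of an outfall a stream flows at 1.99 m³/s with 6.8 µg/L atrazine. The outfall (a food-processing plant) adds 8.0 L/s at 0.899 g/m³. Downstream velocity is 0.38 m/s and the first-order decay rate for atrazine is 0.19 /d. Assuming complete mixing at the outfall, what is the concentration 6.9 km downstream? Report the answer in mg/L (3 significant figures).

8.0 L/s = 0.008 m³/s.
6.8 µg/L = 0.0068 mg/L.
After complete mixing, C₀ = (0.008·0.899 + 1.99·0.0068) / 1.998 = 0.01037 mg/L.
Travel time t = 6900 m / 0.38 m/s = 1.816e+04 s = 0.2102 d.
C = 0.01037·exp(−0.19·0.2102) = 0.01037·0.9609 = 0.009966 mg/L.

0.00997 mg/L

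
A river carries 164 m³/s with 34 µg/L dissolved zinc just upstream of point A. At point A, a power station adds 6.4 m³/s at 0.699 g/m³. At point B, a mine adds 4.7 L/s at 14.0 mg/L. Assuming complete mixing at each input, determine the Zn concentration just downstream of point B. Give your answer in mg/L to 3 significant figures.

34 µg/L = 0.034 mg/L.
After input A: C = (164·0.034 + 6.4·0.699) / 170.4 = 0.05898 mg/L.
4.7 L/s = 0.0047 m³/s.
After input B: C = (170.4·0.05898 + 0.0047·14) / 170.4 = 0.05936 mg/L.

0.0594 mg/L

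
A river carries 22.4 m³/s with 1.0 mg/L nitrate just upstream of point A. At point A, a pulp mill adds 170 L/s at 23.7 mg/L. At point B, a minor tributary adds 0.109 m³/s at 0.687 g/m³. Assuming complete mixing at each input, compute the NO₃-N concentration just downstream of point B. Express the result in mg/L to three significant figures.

1.17 mg/L

170 L/s = 0.17 m³/s.
After input A: C = (22.4·1 + 0.17·23.7) / 22.57 = 1.171 mg/L.
After input B: C = (22.57·1.171 + 0.109·0.687) / 22.68 = 1.169 mg/L.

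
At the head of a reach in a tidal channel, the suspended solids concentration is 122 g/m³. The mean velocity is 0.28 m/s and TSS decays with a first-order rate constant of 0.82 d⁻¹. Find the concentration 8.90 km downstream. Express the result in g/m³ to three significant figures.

Travel time t = 8.90 km / 0.28 m/s = 8900/0.28 = 3.179e+04 s = 0.3679 d.
First-order decay: C = 122·exp(−0.82·0.3679) = 122·0.7396 = 90.23 g/m³.

90.2 g/m³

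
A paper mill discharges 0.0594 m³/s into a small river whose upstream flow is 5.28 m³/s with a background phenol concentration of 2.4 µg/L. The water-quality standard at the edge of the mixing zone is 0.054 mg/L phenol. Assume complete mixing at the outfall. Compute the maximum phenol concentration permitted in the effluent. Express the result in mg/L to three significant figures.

2.4 µg/L = 0.0024 mg/L.
Mass balance: 0.054·5.339 = 0.0594·Cₑ + 5.28·0.0024.
Cₑ = (0.2883 − 0.01267) / 0.0594 = 4.641 mg/L.

4.64 mg/L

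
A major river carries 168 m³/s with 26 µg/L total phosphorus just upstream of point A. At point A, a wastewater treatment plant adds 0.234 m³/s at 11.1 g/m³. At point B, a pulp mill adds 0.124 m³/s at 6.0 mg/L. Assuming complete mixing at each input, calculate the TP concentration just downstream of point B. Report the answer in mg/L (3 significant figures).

26 µg/L = 0.026 mg/L.
After input A: C = (168·0.026 + 0.234·11.1) / 168.2 = 0.0414 mg/L.
After input B: C = (168.2·0.0414 + 0.124·6) / 168.4 = 0.04579 mg/L.

0.0458 mg/L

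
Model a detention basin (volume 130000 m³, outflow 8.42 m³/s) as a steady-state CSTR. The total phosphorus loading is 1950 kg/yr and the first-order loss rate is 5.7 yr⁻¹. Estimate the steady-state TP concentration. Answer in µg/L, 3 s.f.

Outflow Q = 8.42 m³/s × 3.156e+07 s/yr = 2.657e+08 m³/yr.
Steady-state CSTR mass balance: W = Q·C + k·V·C, so C = W/(Q + kV).
Q + kV = 2.657e+08 + 5.7·130000 = 2.665e+08 m³/yr.
C = 1950/2.665e+08 = 7.318e-06 kg/m³ = 0.007318 mg/L = 7.318 µg/L.

7.32 µg/L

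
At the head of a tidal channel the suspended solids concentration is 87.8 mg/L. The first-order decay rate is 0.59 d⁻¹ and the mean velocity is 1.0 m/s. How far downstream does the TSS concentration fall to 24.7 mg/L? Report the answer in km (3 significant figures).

From C = C₀·e^(−kt), t = ln(C₀/C)/k = ln(87.8/24.7)/0.59 = 1.268/0.59 = 2.15 d.
Distance = v·t = 1.0 m/s × 1.857e+05 s = 1.857e+05 m = 185.7 km.

186 km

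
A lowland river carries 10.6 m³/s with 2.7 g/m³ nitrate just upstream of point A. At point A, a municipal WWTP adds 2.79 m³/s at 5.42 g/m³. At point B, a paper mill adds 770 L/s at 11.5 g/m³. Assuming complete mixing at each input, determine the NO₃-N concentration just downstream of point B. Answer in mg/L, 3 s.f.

After input A: C = (10.6·2.7 + 2.79·5.42) / 13.39 = 3.267 mg/L.
770 L/s = 0.77 m³/s.
After input B: C = (13.39·3.267 + 0.77·11.5) / 14.16 = 3.714 mg/L.

3.71 mg/L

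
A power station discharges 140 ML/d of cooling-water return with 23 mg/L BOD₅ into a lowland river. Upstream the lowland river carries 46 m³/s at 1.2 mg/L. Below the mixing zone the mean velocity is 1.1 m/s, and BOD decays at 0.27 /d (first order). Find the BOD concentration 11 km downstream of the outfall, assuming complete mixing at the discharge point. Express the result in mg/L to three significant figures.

140 ML/d = 1.62 m³/s.
After complete mixing, C₀ = (1.62·23 + 46·1.2) / 47.62 = 1.942 mg/L.
Travel time t = 1.1e+04 m / 1.1 m/s = 1e+04 s = 0.1157 d.
C = 1.942·exp(−0.27·0.1157) = 1.942·0.9692 = 1.882 mg/L.

1.88 mg/L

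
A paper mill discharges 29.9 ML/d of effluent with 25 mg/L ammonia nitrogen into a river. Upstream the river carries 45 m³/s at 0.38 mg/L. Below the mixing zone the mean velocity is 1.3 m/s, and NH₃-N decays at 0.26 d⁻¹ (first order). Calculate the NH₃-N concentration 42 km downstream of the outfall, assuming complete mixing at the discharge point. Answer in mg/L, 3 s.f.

0.515 mg/L

29.9 ML/d = 0.3461 m³/s.
After complete mixing, C₀ = (0.3461·25 + 45·0.38) / 45.35 = 0.5679 mg/L.
Travel time t = 4.2e+04 m / 1.3 m/s = 3.231e+04 s = 0.3739 d.
C = 0.5679·exp(−0.26·0.3739) = 0.5679·0.9074 = 0.5153 mg/L.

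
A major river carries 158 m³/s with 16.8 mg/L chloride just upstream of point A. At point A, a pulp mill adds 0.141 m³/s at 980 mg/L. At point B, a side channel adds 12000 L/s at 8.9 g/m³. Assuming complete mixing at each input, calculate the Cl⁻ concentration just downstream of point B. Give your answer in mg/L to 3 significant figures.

After input A: C = (158·16.8 + 0.141·980) / 158.1 = 17.66 mg/L.
12000 L/s = 12 m³/s.
After input B: C = (158.1·17.66 + 12·8.9) / 170.1 = 17.04 mg/L.

17.0 mg/L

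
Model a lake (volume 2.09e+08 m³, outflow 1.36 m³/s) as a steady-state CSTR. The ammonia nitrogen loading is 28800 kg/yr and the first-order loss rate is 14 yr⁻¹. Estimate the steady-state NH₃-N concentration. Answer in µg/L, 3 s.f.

Outflow Q = 1.36 m³/s × 3.156e+07 s/yr = 4.292e+07 m³/yr.
Steady-state CSTR mass balance: W = Q·C + k·V·C, so C = W/(Q + kV).
Q + kV = 4.292e+07 + 14·2.09e+08 = 2.969e+09 m³/yr.
C = 28800/2.969e+09 = 9.701e-06 kg/m³ = 0.009701 mg/L = 9.701 µg/L.

9.70 µg/L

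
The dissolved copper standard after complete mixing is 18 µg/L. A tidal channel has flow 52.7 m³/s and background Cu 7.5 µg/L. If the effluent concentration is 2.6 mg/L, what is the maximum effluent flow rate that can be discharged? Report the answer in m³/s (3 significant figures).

0.214 m³/s

7.5 µg/L = 0.0075 mg/L.
18 µg/L = 0.018 mg/L.
Mass balance at complete mixing: C_std·(Q_w + Q_r) = Q_w·C_e + Q_r·C_b.
Rearranging, Q_w = Q_r·(C_std − C_b)/(C_e − C_std) = 52.7·(0.018 − 0.0075) / (2.6 − 0.018) = 0.2143 m³/s.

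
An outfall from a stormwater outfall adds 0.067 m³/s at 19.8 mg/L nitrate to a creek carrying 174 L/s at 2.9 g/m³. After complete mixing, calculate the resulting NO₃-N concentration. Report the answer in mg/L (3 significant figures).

7.60 mg/L

174 L/s = 0.174 m³/s.
Flow-weighted mixing gives C = (0.067·19.8 + 0.174·2.9) / (0.067 + 0.174) = 1.831/0.241 = 7.598 mg/L.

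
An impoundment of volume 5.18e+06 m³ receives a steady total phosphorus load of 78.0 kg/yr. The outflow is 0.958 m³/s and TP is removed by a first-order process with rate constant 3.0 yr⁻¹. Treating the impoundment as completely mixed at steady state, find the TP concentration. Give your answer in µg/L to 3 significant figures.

Outflow Q = 0.958 m³/s × 3.156e+07 s/yr = 3.023e+07 m³/yr.
Steady-state CSTR mass balance: W = Q·C + k·V·C, so C = W/(Q + kV).
Q + kV = 3.023e+07 + 3.0·5.18e+06 = 4.577e+07 m³/yr.
C = 78.0/4.577e+07 = 1.704e-06 kg/m³ = 0.001704 mg/L = 1.704 µg/L.

1.70 µg/L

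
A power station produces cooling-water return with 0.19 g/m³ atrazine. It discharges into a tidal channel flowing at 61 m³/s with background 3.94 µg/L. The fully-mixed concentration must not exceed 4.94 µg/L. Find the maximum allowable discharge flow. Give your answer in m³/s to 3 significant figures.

0.330 m³/s

3.94 µg/L = 0.00394 mg/L.
4.94 µg/L = 0.00494 mg/L.
Mass balance at complete mixing: C_std·(Q_w + Q_r) = Q_w·C_e + Q_r·C_b.
Rearranging, Q_w = Q_r·(C_std − C_b)/(C_e − C_std) = 61·(0.00494 − 0.00394) / (0.19 − 0.00494) = 0.3296 m³/s.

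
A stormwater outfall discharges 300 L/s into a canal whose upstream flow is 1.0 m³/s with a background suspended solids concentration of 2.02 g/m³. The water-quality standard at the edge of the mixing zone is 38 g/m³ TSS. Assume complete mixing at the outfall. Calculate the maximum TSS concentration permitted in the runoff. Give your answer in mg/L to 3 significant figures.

300 L/s = 0.3 m³/s.
Mass balance: 38·1.3 = 0.3·Cₑ + 1·2.02.
Cₑ = (49.4 − 2.02) / 0.3 = 157.9 mg/L.

158 mg/L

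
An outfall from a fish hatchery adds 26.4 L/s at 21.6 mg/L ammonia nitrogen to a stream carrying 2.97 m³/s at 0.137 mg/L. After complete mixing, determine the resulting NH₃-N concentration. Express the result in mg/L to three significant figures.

0.326 mg/L

26.4 L/s = 0.0264 m³/s.
Conservation of mass across the mixing zone: C = (0.0264·21.6 + 2.97·0.137) / (0.0264 + 2.97) = 0.9771/2.996 = 0.3261 mg/L.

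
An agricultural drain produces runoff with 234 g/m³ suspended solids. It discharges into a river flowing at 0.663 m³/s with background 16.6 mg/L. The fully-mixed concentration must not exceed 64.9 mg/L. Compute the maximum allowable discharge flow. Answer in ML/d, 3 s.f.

Mass balance at complete mixing: C_std·(Q_w + Q_r) = Q_w·C_e + Q_r·C_b.
Rearranging, Q_w = Q_r·(C_std − C_b)/(C_e − C_std) = 0.663·(64.9 − 16.6) / (234 − 64.9) = 0.1894 m³/s.
= 16.36 ML/d.

16.4 ML/d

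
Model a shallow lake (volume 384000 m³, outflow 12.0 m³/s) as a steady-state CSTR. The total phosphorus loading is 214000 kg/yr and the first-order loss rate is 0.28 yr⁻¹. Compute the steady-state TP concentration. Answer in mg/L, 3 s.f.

Outflow Q = 12.0 m³/s × 3.156e+07 s/yr = 3.787e+08 m³/yr.
Steady-state CSTR mass balance: W = Q·C + k·V·C, so C = W/(Q + kV).
Q + kV = 3.787e+08 + 0.28·384000 = 3.788e+08 m³/yr.
C = 214000/3.788e+08 = 0.0005649 kg/m³ = 0.5649 mg/L.

0.565 mg/L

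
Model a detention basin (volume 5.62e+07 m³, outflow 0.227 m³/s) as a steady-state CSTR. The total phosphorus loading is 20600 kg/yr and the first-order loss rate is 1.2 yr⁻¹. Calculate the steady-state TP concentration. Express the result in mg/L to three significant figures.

Outflow Q = 0.227 m³/s × 3.156e+07 s/yr = 7.164e+06 m³/yr.
Steady-state CSTR mass balance: W = Q·C + k·V·C, so C = W/(Q + kV).
Q + kV = 7.164e+06 + 1.2·5.62e+07 = 7.46e+07 m³/yr.
C = 20600/7.46e+07 = 0.0002761 kg/m³ = 0.2761 mg/L.

0.276 mg/L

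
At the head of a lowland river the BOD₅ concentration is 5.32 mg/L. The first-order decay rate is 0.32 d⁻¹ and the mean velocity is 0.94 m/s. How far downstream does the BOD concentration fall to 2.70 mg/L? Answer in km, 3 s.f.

172 km

From C = C₀·e^(−kt), t = ln(C₀/C)/k = ln(5.32/2.70)/0.32 = 0.6782/0.32 = 2.119 d.
Distance = v·t = 0.94 m/s × 1.831e+05 s = 1.721e+05 m = 172.1 km.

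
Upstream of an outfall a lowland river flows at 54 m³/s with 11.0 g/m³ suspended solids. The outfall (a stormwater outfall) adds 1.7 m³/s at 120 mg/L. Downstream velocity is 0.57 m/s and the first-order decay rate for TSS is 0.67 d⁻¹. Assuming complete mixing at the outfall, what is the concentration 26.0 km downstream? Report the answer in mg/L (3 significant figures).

After complete mixing, C₀ = (1.7·120 + 54·11) / 55.7 = 14.33 mg/L.
Travel time t = 2.6e+04 m / 0.57 m/s = 4.561e+04 s = 0.5279 d.
C = 14.33·exp(−0.67·0.5279) = 14.33·0.7021 = 10.06 mg/L.

10.1 mg/L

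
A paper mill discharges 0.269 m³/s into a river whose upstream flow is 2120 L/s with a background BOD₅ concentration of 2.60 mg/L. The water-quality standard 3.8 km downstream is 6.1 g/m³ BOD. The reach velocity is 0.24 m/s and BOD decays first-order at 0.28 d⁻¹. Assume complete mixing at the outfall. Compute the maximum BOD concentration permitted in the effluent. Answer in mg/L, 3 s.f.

2120 L/s = 2.12 m³/s.
Travel time to the compliance point: t = 3800/0.24 = 1.583e+04 s = 0.1833 d; decay factor exp(−0.28·0.1833) = 0.95.
So the concentration just after mixing may be at most 6.1/0.95 = 6.421 mg/L.
Mass balance: 6.421·2.389 = 0.269·Cₑ + 2.12·2.6.
Cₑ = (15.34 − 5.512) / 0.269 = 36.54 mg/L.

36.5 mg/L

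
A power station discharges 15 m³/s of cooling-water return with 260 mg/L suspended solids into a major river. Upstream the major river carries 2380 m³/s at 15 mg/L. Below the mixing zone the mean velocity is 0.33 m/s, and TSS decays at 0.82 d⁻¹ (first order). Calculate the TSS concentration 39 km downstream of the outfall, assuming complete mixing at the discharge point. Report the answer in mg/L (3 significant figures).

5.39 mg/L

After complete mixing, C₀ = (15·260 + 2380·15) / 2395 = 16.53 mg/L.
Travel time t = 3.9e+04 m / 0.33 m/s = 1.182e+05 s = 1.368 d.
C = 16.53·exp(−0.82·1.368) = 16.53·0.3257 = 5.386 mg/L.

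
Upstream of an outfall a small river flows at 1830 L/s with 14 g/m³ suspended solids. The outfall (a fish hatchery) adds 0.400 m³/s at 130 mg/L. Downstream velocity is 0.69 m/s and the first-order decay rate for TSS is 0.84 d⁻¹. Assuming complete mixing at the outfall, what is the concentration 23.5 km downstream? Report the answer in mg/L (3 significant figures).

1830 L/s = 1.83 m³/s.
After complete mixing, C₀ = (0.4·130 + 1.83·14) / 2.23 = 34.81 mg/L.
Travel time t = 2.35e+04 m / 0.69 m/s = 3.406e+04 s = 0.3942 d.
C = 34.81·exp(−0.84·0.3942) = 34.81·0.7181 = 25 mg/L.

25.0 mg/L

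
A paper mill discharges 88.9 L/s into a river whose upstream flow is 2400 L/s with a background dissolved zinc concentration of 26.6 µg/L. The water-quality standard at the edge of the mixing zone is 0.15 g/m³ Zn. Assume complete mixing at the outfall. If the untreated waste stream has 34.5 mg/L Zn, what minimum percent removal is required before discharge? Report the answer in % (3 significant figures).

89.9 %

88.9 L/s = 0.0889 m³/s.
2400 L/s = 2.4 m³/s.
26.6 µg/L = 0.0266 mg/L.
Mass balance: 0.15·2.489 = 0.0889·Cₑ + 2.4·0.0266.
Cₑ = (0.3733 − 0.06384) / 0.0889 = 3.481 mg/L.
Required removal = 1 − 3.481/34.5 = 89.91 %.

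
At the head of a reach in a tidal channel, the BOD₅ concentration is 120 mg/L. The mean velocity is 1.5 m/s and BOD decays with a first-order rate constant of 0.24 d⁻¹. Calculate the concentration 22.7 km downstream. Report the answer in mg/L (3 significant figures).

115 mg/L

Travel time t = 22.7 km / 1.5 m/s = 2.27e+04/1.5 = 1.513e+04 s = 0.1752 d.
First-order decay: C = 120·exp(−0.24·0.1752) = 120·0.9588 = 115.1 mg/L.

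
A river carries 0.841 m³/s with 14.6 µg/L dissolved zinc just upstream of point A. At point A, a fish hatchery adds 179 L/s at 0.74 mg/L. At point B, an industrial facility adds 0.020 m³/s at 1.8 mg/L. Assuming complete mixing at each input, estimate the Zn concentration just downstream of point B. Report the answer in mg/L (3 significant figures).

14.6 µg/L = 0.0146 mg/L.
179 L/s = 0.179 m³/s.
After input A: C = (0.841·0.0146 + 0.179·0.74) / 1.02 = 0.1419 mg/L.
After input B: C = (1.02·0.1419 + 0.02·1.8) / 1.04 = 0.1738 mg/L.

0.174 mg/L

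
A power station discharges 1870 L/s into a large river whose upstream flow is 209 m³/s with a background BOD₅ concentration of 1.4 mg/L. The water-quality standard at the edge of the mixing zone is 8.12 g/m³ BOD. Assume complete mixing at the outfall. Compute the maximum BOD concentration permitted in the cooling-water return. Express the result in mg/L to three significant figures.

1870 L/s = 1.87 m³/s.
Mass balance: 8.12·210.9 = 1.87·Cₑ + 209·1.4.
Cₑ = (1712 − 292.6) / 1.87 = 759.2 mg/L.

759 mg/L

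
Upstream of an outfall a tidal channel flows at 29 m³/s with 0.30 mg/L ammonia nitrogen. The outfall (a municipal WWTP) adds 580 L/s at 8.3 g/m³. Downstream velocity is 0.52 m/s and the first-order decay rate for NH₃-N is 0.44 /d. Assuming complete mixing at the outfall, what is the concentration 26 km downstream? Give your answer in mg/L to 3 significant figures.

580 L/s = 0.58 m³/s.
After complete mixing, C₀ = (0.58·8.3 + 29·0.3) / 29.58 = 0.4569 mg/L.
Travel time t = 2.6e+04 m / 0.52 m/s = 5e+04 s = 0.5787 d.
C = 0.4569·exp(−0.44·0.5787) = 0.4569·0.7752 = 0.3542 mg/L.

0.354 mg/L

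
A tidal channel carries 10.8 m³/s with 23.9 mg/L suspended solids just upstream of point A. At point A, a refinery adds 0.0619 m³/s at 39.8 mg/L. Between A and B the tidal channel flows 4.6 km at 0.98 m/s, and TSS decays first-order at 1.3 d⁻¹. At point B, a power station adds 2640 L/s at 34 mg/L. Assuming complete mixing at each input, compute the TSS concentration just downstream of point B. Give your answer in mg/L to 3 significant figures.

After input A: C = (10.8·23.9 + 0.0619·39.8) / 10.86 = 23.99 mg/L.
Over the 4.6 km reach to input B (t = 4694 s = 0.05433 d), decay gives C = 23.99·exp(−1.3·0.05433) = 22.35 mg/L.
2640 L/s = 2.64 m³/s.
After input B: C = (10.86·22.35 + 2.64·34) / 13.5 = 24.63 mg/L.

24.6 mg/L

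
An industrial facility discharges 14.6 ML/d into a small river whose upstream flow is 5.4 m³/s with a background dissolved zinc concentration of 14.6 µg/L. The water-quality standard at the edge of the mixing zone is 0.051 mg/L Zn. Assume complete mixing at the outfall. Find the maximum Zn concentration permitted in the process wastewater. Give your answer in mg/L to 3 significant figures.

14.6 ML/d = 0.169 m³/s.
14.6 µg/L = 0.0146 mg/L.
Mass balance: 0.051·5.569 = 0.169·Cₑ + 5.4·0.0146.
Cₑ = (0.284 − 0.07884) / 0.169 = 1.214 mg/L.

1.21 mg/L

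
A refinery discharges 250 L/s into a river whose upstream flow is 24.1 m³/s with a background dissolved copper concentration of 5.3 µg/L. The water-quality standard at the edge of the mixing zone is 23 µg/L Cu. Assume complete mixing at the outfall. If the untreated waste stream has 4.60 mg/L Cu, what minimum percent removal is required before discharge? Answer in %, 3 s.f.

250 L/s = 0.25 m³/s.
5.3 µg/L = 0.0053 mg/L.
23 µg/L = 0.023 mg/L.
Mass balance: 0.023·24.35 = 0.25·Cₑ + 24.1·0.0053.
Cₑ = (0.5601 − 0.1277) / 0.25 = 1.729 mg/L.
Required removal = 1 − 1.729/4.60 = 62.41 %.

62.4 %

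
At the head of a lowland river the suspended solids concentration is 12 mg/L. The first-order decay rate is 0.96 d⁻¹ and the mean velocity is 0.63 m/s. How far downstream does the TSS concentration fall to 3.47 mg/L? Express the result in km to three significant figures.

From C = C₀·e^(−kt), t = ln(C₀/C)/k = ln(12/3.47)/0.96 = 1.241/0.96 = 1.292 d.
Distance = v·t = 0.63 m/s × 1.117e+05 s = 7.035e+04 m = 70.35 km.

70.4 km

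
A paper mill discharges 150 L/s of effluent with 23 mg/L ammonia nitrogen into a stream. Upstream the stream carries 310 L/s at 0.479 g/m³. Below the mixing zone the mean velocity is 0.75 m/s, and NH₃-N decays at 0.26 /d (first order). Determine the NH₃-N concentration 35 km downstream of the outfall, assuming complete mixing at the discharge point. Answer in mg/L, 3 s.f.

150 L/s = 0.15 m³/s.
310 L/s = 0.31 m³/s.
After complete mixing, C₀ = (0.15·23 + 0.31·0.479) / 0.46 = 7.823 mg/L.
Travel time t = 3.5e+04 m / 0.75 m/s = 4.667e+04 s = 0.5401 d.
C = 7.823·exp(−0.26·0.5401) = 7.823·0.869 = 6.798 mg/L.

6.80 mg/L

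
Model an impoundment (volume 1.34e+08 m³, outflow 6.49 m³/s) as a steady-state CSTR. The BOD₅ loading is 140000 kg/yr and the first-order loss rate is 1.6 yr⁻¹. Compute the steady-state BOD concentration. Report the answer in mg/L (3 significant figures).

0.334 mg/L

Outflow Q = 6.49 m³/s × 3.156e+07 s/yr = 2.048e+08 m³/yr.
Steady-state CSTR mass balance: W = Q·C + k·V·C, so C = W/(Q + kV).
Q + kV = 2.048e+08 + 1.6·1.34e+08 = 4.192e+08 m³/yr.
C = 140000/4.192e+08 = 0.000334 kg/m³ = 0.334 mg/L.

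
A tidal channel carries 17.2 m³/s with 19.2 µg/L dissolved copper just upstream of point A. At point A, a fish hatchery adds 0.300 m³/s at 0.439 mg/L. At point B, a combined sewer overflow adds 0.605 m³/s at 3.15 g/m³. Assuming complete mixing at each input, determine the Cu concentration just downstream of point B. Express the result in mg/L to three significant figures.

0.131 mg/L

19.2 µg/L = 0.0192 mg/L.
After input A: C = (17.2·0.0192 + 0.3·0.439) / 17.5 = 0.0264 mg/L.
After input B: C = (17.5·0.0264 + 0.605·3.15) / 18.11 = 0.1308 mg/L.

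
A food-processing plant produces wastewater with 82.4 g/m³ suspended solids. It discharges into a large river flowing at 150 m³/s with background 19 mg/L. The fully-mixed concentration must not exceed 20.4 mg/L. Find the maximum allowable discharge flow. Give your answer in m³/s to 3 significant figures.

Mass balance at complete mixing: C_std·(Q_w + Q_r) = Q_w·C_e + Q_r·C_b.
Rearranging, Q_w = Q_r·(C_std − C_b)/(C_e − C_std) = 150·(20.4 − 19) / (82.4 − 20.4) = 3.387 m³/s.

3.39 m³/s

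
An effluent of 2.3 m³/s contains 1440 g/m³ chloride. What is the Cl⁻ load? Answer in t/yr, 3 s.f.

105000 t/yr

Mass flux = Q·C = 2.3 m³/s × 1440 g/m³ = 3312 g/s.
= 3312 g/s × 31.56 = 1.045e+05 t/yr.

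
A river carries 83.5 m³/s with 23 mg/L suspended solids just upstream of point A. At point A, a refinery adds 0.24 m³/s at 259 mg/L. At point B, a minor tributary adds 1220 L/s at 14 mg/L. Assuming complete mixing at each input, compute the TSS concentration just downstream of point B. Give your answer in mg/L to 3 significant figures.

After input A: C = (83.5·23 + 0.24·259) / 83.74 = 23.68 mg/L.
1220 L/s = 1.22 m³/s.
After input B: C = (83.74·23.68 + 1.22·14) / 84.96 = 23.54 mg/L.

23.5 mg/L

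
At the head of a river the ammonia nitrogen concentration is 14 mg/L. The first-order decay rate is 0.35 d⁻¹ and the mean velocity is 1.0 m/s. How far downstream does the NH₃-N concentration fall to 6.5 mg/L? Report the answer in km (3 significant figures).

189 km

From C = C₀·e^(−kt), t = ln(C₀/C)/k = ln(14/6.5)/0.35 = 0.7673/0.35 = 2.192 d.
Distance = v·t = 1.0 m/s × 1.894e+05 s = 1.894e+05 m = 189.4 km.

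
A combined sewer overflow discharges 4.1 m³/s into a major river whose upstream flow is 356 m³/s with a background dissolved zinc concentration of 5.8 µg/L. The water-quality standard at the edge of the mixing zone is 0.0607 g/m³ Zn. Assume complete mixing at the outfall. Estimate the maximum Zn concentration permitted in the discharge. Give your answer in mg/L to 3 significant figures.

4.83 mg/L

5.8 µg/L = 0.0058 mg/L.
Mass balance: 0.0607·360.1 = 4.1·Cₑ + 356·0.0058.
Cₑ = (21.86 − 2.065) / 4.1 = 4.828 mg/L.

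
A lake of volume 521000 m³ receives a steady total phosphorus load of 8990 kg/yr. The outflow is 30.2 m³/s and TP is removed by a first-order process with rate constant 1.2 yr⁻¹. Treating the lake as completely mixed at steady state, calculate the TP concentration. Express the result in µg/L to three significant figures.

9.43 µg/L

Outflow Q = 30.2 m³/s × 3.156e+07 s/yr = 9.53e+08 m³/yr.
Steady-state CSTR mass balance: W = Q·C + k·V·C, so C = W/(Q + kV).
Q + kV = 9.53e+08 + 1.2·521000 = 9.537e+08 m³/yr.
C = 8990/9.537e+08 = 9.427e-06 kg/m³ = 0.009427 mg/L = 9.427 µg/L.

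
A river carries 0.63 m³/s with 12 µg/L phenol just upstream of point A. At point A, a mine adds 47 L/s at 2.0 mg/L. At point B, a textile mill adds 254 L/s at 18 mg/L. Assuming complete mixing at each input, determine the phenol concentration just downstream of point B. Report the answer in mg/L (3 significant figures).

5.02 mg/L

12 µg/L = 0.012 mg/L.
47 L/s = 0.047 m³/s.
After input A: C = (0.63·0.012 + 0.047·2) / 0.677 = 0.15 mg/L.
254 L/s = 0.254 m³/s.
After input B: C = (0.677·0.15 + 0.254·18) / 0.931 = 5.02 mg/L.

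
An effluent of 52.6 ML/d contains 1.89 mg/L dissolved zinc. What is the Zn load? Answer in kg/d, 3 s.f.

99.4 kg/d

52.6 ML/d = 0.6088 m³/s.
Mass flux = Q·C = 0.6088 m³/s × 1.89 g/m³ = 1.151 g/s.
= 1.151 g/s × 86.4 = 99.41 kg/d.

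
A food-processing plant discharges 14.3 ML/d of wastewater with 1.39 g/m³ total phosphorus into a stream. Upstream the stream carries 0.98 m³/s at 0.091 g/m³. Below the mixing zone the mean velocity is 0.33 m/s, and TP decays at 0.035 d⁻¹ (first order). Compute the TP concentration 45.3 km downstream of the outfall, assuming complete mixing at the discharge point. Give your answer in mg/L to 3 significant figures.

0.264 mg/L

14.3 ML/d = 0.1655 m³/s.
After complete mixing, C₀ = (0.1655·1.39 + 0.98·0.091) / 1.146 = 0.2787 mg/L.
Travel time t = 4.53e+04 m / 0.33 m/s = 1.373e+05 s = 1.589 d.
C = 0.2787·exp(−0.035·1.589) = 0.2787·0.9459 = 0.2636 mg/L.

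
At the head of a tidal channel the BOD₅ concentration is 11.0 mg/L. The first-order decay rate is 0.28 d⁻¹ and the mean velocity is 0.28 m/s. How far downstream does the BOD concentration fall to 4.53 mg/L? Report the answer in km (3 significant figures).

76.7 km

From C = C₀·e^(−kt), t = ln(C₀/C)/k = ln(11.0/4.53)/0.28 = 0.8872/0.28 = 3.168 d.
Distance = v·t = 0.28 m/s × 2.738e+05 s = 7.665e+04 m = 76.65 km.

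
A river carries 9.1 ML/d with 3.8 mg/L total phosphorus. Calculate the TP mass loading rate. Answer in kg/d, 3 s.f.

34.6 kg/d

9.1 ML/d = 0.1053 m³/s.
Mass flux = Q·C = 0.1053 m³/s × 3.8 g/m³ = 0.4002 g/s.
= 0.4002 g/s × 86.4 = 34.58 kg/d.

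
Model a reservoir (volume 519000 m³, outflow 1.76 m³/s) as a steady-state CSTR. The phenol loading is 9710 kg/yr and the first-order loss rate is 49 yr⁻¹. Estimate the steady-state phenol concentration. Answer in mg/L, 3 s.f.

0.120 mg/L

Outflow Q = 1.76 m³/s × 3.156e+07 s/yr = 5.554e+07 m³/yr.
Steady-state CSTR mass balance: W = Q·C + k·V·C, so C = W/(Q + kV).
Q + kV = 5.554e+07 + 49·519000 = 8.097e+07 m³/yr.
C = 9710/8.097e+07 = 0.0001199 kg/m³ = 0.1199 mg/L.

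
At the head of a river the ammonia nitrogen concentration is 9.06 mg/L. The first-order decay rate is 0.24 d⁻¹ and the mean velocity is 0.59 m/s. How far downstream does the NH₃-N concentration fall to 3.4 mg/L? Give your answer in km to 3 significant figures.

208 km

From C = C₀·e^(−kt), t = ln(C₀/C)/k = ln(9.06/3.4)/0.24 = 0.9801/0.24 = 4.084 d.
Distance = v·t = 0.59 m/s × 3.528e+05 s = 2.082e+05 m = 208.2 km.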